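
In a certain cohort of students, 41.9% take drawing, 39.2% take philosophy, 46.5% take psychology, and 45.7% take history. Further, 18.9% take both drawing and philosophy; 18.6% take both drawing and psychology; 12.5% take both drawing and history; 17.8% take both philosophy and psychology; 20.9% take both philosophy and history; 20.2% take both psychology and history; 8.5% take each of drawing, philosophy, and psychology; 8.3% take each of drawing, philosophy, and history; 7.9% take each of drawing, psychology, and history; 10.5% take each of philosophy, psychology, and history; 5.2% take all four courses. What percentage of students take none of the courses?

5.6%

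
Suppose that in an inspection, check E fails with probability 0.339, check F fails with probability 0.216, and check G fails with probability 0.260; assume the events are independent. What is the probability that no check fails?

0.38348576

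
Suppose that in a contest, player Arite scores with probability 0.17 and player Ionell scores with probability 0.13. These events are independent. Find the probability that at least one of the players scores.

0.2779

P(none) = (1 − 0.17) × (1 − 0.13) = 0.83 × 0.87 = 0.7221
P(at least one) = 1 − 0.7221 = 0.2779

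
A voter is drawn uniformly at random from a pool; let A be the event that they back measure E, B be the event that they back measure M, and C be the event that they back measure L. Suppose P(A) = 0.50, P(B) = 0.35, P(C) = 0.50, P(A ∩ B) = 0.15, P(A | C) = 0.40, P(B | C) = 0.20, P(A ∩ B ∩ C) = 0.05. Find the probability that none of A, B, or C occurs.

P(A ∩ C) = P(C)·P(A|C) = 0.50 × 0.40 = 0.20
P(B ∩ C) = P(C)·P(B|C) = 0.50 × 0.20 = 0.10
Inclusion–exclusion gives
P(A ∪ B ∪ C) = 0.50 + 0.35 + 0.50 − 0.15 − 0.20 − 0.10 + 0.05 = 0.95
P(none) = 1 − 0.95 = 0.05

0.05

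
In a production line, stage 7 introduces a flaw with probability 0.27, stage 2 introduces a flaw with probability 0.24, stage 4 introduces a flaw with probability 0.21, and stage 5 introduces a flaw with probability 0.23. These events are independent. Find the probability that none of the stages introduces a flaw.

0.33748484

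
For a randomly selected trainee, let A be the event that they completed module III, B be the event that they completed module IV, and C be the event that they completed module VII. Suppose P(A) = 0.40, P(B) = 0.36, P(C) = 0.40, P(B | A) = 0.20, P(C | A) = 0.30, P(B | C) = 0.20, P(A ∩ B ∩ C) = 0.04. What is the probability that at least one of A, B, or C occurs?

0.92

P(A ∩ B) = P(A)·P(B|A) = 0.40 × 0.20 = 0.08
P(A ∩ C) = P(A)·P(C|A) = 0.40 × 0.30 = 0.12
P(B ∩ C) = P(C)·P(B|C) = 0.40 × 0.20 = 0.08
Inclusion–exclusion gives
P(A ∪ B ∪ C) = 0.40 + 0.36 + 0.40 − 0.08 − 0.12 − 0.08 + 0.04 = 0.92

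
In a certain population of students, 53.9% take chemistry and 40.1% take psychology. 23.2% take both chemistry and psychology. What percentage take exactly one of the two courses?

47.6%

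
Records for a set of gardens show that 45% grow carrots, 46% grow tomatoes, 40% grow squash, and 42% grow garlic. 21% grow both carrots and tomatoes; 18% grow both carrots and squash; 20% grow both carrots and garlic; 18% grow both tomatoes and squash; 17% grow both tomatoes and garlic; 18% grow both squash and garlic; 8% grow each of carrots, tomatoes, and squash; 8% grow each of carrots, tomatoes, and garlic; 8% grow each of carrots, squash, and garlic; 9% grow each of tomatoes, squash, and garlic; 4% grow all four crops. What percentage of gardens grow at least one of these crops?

90%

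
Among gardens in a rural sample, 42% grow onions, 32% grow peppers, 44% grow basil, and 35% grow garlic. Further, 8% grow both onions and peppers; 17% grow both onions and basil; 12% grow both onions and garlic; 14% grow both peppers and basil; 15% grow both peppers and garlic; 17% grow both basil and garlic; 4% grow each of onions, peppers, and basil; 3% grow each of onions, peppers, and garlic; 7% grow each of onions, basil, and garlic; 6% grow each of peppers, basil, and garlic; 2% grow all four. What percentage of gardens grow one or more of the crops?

P(at least one) = 42 + 32 + 44 + 35 − 8 − 17 − 12 − 14 − 15 − 17 + 4 + 3 + 7 + 6 − 2 = 88%

88%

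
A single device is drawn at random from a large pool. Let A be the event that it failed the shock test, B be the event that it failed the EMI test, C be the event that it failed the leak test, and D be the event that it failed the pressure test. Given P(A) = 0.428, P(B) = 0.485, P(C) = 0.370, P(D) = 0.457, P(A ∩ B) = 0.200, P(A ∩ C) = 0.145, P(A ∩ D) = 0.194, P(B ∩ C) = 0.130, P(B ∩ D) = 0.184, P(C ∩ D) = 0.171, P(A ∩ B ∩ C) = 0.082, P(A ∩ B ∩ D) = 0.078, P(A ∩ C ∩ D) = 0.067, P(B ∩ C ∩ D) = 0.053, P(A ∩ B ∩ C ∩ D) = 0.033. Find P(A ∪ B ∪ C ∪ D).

P(A ∪ B ∪ C ∪ D) = 0.428 + 0.485 + 0.370 + 0.457 − 0.200 − 0.145 − 0.194 − 0.130 − 0.184 − 0.171 + 0.082 + 0.078 + 0.067 + 0.053 − 0.033 = 0.963

0.963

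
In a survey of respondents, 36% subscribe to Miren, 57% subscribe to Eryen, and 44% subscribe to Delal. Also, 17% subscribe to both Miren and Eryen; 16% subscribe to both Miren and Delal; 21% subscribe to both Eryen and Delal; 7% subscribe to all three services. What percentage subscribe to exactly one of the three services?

50%

Using the inclusion–exclusion count for exactly one event:
P(exactly one) = 36 + 57 + 44 − 2·17 − 2·16 − 2·21 + 3·7 = 50%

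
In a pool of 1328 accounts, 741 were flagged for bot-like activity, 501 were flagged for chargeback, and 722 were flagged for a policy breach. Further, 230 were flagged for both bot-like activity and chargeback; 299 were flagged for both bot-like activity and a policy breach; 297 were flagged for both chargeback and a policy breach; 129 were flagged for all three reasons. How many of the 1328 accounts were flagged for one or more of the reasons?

Apply inclusion-exclusion:
N(≥1) = 741 + 501 + 722 − 230 − 299 − 297 + 129 = 1267

1267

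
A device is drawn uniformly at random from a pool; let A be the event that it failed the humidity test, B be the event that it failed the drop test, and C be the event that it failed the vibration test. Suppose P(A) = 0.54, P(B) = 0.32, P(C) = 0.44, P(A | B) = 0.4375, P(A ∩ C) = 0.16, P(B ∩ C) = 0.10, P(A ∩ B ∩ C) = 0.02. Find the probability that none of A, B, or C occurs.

P(A ∩ B) = P(B)·P(A|B) = 0.32 × 0.4375 = 0.14
P(A ∪ B ∪ C) = 0.54 + 0.32 + 0.44 − 0.14 − 0.16 − 0.10 + 0.02 = 0.92
P(none) = 1 − 0.92 = 0.08

0.08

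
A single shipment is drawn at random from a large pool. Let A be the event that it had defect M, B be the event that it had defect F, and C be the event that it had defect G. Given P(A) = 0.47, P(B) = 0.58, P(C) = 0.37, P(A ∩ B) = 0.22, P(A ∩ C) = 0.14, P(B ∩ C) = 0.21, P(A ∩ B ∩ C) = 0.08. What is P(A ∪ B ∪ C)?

Using inclusion–exclusion:
P(A ∪ B ∪ C) = 0.47 + 0.58 + 0.37 − 0.22 − 0.14 − 0.21 + 0.08 = 0.93

0.93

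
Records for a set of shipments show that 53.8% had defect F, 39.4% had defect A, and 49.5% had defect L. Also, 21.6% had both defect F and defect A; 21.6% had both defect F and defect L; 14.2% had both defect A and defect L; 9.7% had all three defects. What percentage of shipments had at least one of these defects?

Using inclusion–exclusion:
P(union) = 53.8 + 39.4 + 49.5 − 21.6 − 21.6 − 14.2 + 9.7 = 95.0%

95.0%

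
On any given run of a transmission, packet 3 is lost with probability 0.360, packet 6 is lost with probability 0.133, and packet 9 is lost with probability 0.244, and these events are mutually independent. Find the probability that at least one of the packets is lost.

P(none) = (1 − 0.360) × (1 − 0.133) × (1 − 0.244) = 0.640 × 0.867 × 0.756 = 0.41948928
P(at least one) = 1 − 0.41948928 = 0.58051072

0.58051072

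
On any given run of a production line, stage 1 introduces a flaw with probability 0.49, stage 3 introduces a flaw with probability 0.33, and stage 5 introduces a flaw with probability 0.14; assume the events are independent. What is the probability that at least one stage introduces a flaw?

P(none) = (1 − 0.49) × (1 − 0.33) × (1 − 0.14) = 0.51 × 0.67 × 0.86 = 0.293862
P(at least one) = 1 − 0.293862 = 0.706138

0.706138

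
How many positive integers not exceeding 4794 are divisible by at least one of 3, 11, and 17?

2059

1598 + 435 + 282 − 145 − 94 − 25 + 8 = 2059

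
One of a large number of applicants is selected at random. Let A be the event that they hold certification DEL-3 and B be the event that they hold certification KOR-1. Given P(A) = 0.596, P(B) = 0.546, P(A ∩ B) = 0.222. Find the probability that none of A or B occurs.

0.080

By inclusion-exclusion,
P(A ∪ B) = 0.596 + 0.546 − 0.222 = 0.920
P(none) = 1 − 0.920 = 0.080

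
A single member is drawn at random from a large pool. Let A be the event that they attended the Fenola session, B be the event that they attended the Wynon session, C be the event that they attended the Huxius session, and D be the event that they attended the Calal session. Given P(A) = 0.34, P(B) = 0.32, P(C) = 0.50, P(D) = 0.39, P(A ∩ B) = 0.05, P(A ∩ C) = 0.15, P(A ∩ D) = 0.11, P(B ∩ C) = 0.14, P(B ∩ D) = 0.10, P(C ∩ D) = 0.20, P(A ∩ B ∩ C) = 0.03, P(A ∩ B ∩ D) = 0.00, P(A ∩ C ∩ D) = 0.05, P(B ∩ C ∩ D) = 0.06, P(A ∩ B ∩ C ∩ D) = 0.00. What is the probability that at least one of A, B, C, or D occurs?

0.94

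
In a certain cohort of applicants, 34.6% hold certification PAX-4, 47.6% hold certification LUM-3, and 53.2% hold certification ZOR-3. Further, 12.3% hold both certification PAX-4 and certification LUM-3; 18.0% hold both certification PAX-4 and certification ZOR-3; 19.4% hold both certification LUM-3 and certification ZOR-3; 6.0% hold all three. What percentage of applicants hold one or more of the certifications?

Inclusion–exclusion gives
P(at least one) = 34.6 + 47.6 + 53.2 − 12.3 − 18.0 − 19.4 + 6.0 = 91.7%

91.7%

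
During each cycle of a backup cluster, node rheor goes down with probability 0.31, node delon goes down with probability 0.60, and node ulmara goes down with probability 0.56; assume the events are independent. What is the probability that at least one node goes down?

0.87856

P(none) = (1 − 0.31) × (1 − 0.60) × (1 − 0.56) = 0.69 × 0.40 × 0.44 = 0.12144
P(at least one) = 1 − 0.12144 = 0.87856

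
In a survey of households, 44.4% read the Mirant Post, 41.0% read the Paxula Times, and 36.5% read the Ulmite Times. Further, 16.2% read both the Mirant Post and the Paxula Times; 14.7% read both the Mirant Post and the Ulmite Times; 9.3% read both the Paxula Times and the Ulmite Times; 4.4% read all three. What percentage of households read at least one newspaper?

86.1%

P(≥1) = 44.4 + 41.0 + 36.5 − 16.2 − 14.7 − 9.3 + 4.4 = 86.1%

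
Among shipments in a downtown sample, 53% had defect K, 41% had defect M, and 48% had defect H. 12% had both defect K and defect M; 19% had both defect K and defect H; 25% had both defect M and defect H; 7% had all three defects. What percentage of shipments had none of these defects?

By inclusion–exclusion:
P(union) = 53 + 41 + 48 − 12 − 19 − 25 + 7 = 93%
P(none) = 100% − 93% = 7%

7%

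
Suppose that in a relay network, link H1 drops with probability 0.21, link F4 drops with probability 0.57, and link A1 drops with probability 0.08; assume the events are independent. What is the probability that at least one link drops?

0.687476

P(none) = (1 − 0.21) × (1 − 0.57) × (1 − 0.08) = 0.79 × 0.43 × 0.92 = 0.312524
P(at least one) = 1 − 0.312524 = 0.687476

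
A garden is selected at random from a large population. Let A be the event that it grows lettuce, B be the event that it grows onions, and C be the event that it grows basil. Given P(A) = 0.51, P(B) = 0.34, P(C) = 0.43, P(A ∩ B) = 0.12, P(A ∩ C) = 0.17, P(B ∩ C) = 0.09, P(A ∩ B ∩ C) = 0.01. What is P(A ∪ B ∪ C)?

Using inclusion–exclusion:
P(A ∪ B ∪ C) = 0.51 + 0.34 + 0.43 − 0.12 − 0.17 − 0.09 + 0.01 = 0.91

0.91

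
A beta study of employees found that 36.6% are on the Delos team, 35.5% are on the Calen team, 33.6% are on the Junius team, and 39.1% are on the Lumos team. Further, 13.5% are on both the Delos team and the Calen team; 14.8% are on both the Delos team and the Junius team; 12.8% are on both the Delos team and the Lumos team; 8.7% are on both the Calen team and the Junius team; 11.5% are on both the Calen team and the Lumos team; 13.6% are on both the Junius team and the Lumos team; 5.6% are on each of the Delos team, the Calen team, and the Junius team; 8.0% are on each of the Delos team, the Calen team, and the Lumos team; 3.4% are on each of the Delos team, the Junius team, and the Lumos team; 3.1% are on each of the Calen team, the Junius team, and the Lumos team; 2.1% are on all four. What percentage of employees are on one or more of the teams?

87.9%

P(at least one) = 36.6 + 35.5 + 33.6 + 39.1 − 13.5 − 14.8 − 12.8 − 8.7 − 11.5 − 13.6 + 5.6 + 8.0 + 3.4 + 3.1 − 2.1 = 87.9%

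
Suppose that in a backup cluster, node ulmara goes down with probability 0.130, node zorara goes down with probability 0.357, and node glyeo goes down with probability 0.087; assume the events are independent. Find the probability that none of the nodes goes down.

0.51074133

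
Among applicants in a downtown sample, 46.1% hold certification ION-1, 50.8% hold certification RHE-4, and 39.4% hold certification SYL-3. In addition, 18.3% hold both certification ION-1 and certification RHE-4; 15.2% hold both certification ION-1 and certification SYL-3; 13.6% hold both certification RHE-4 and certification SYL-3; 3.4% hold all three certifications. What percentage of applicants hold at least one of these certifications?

Inclusion–exclusion gives
P(at least one) = 46.1 + 50.8 + 39.4 − 18.3 − 15.2 − 13.6 + 3.4 = 92.6%

92.6%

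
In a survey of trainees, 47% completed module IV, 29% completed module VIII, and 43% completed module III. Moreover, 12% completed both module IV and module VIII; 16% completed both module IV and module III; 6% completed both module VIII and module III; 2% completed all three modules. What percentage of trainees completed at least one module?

87%

P(at least one) = 47 + 29 + 43 − 12 − 16 − 6 + 2 = 87%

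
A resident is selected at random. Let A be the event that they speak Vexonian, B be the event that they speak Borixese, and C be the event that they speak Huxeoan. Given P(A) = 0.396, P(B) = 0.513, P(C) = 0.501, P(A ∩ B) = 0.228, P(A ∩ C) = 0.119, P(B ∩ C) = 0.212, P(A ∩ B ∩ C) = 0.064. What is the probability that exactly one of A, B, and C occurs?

P(exactly one) = 0.396 + 0.513 + 0.501 − 2·0.228 − 2·0.119 − 2·0.212 + 3·0.064 = 0.484

0.484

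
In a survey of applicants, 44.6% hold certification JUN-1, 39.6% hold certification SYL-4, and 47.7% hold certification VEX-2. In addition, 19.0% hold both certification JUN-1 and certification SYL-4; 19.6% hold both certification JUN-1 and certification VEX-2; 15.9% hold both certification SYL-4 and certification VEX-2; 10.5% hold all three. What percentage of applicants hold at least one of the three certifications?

P(≥1) = 44.6 + 39.6 + 47.7 − 19.0 − 19.6 − 15.9 + 10.5 = 87.9%

87.9%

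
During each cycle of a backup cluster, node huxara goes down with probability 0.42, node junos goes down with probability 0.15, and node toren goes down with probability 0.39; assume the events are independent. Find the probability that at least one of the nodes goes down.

0.69927

Independence gives P(none) = ∏(1 − pᵢ).
P(none) = (1 − 0.42) × (1 − 0.15) × (1 − 0.39) = 0.58 × 0.85 × 0.61 = 0.30073
P(at least one) = 1 − 0.30073 = 0.69927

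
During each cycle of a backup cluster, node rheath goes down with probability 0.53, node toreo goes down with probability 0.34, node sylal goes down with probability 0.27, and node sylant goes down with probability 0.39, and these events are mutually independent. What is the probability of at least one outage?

0.86186794

P(none) = (1 − 0.53) × (1 − 0.34) × (1 − 0.27) × (1 − 0.39) = 0.47 × 0.66 × 0.73 × 0.61 = 0.13813206
P(at least one) = 1 − 0.13813206 = 0.86186794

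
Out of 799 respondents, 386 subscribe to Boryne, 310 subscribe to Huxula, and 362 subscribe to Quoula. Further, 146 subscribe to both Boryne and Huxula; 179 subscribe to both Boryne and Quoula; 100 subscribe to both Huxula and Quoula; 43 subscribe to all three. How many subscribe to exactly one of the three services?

337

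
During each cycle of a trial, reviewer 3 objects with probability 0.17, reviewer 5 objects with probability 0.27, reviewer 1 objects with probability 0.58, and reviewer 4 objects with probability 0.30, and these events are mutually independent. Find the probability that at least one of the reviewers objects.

Independence gives P(none) = ∏(1 − pᵢ).
P(none) = (1 − 0.17) × (1 − 0.27) × (1 − 0.58) × (1 − 0.30) = 0.83 × 0.73 × 0.42 × 0.70 = 0.1781346
P(at least one) = 1 − 0.1781346 = 0.8218654

0.8218654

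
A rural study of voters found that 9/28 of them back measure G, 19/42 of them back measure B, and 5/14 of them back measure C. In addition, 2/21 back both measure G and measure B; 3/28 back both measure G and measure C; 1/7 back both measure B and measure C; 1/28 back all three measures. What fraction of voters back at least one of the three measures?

23/28

By inclusion–exclusion:
P(union) = 9/28 + 19/42 + 5/14 − 2/21 − 3/28 − 1/7 + 1/28 = 23/28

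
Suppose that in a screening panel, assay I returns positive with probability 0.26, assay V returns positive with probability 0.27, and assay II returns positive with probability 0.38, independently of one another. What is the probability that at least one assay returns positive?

0.665076

P(none) = (1 − 0.26) × (1 − 0.27) × (1 − 0.38) = 0.74 × 0.73 × 0.62 = 0.334924
P(at least one) = 1 − 0.334924 = 0.665076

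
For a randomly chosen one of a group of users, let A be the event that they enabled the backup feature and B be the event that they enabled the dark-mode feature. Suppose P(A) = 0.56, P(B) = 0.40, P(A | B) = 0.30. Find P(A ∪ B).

P(A ∩ B) = P(B)·P(A|B) = 0.40 × 0.30 = 0.12
Apply inclusion-exclusion:
P(A ∪ B) = 0.56 + 0.40 − 0.12 = 0.84

0.84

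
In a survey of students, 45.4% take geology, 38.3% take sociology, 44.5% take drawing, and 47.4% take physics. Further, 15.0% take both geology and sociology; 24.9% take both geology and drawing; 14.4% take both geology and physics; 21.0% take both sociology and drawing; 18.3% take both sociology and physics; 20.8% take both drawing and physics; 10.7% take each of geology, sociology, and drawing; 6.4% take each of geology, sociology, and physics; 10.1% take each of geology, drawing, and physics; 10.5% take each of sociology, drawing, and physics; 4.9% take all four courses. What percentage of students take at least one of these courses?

94.0%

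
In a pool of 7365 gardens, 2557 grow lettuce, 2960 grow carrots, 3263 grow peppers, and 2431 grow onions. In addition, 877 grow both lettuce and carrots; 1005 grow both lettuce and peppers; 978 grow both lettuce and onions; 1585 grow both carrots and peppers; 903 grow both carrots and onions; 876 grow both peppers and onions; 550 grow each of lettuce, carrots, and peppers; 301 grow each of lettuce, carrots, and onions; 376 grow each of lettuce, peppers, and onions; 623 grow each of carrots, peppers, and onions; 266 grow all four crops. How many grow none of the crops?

By inclusion-exclusion,
N(≥1) = 2557 + 2960 + 3263 + 2431 − 877 − 1005 − 978 − 1585 − 903 − 876 + 550 + 301 + 376 + 623 − 266 = 6571
None: 7365 − 6571 = 794

794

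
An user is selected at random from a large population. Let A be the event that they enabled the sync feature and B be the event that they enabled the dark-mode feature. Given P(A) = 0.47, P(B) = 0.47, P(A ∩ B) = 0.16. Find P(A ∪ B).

By inclusion-exclusion,
P(A ∪ B) = 0.47 + 0.47 − 0.16 = 0.78

0.78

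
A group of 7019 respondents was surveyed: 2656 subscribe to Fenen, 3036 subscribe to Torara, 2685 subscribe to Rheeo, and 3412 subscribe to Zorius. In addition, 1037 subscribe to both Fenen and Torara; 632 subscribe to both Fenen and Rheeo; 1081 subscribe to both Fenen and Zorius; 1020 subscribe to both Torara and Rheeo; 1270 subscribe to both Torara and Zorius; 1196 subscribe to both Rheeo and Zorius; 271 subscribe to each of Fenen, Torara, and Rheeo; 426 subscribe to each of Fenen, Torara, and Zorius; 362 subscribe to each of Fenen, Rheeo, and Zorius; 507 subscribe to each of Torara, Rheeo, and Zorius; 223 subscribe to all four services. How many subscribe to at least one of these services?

Using inclusion–exclusion:
|union| = 2656 + 3036 + 2685 + 3412 − 1037 − 632 − 1081 − 1020 − 1270 − 1196 + 271 + 426 + 362 + 507 − 223 = 6896

6896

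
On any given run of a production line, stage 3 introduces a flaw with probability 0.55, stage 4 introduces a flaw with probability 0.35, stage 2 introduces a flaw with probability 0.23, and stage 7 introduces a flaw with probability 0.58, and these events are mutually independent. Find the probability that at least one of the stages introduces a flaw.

Since the events are independent, P(none) is the product of the individual non-occurrence probabilities.
P(none) = (1 − 0.55) × (1 − 0.35) × (1 − 0.23) × (1 − 0.58) = 0.45 × 0.65 × 0.77 × 0.42 = 0.0945945
P(at least one) = 1 − 0.0945945 = 0.9054055

0.9054055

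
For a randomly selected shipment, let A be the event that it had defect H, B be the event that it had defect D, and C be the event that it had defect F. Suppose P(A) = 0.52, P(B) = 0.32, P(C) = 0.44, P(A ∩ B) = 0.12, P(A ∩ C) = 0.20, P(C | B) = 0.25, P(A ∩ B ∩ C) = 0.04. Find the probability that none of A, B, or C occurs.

P(B ∩ C) = P(B)·P(C|B) = 0.32 × 0.25 = 0.08
By inclusion–exclusion:
P(A ∪ B ∪ C) = 0.52 + 0.32 + 0.44 − 0.12 − 0.20 − 0.08 + 0.04 = 0.92
P(none) = 1 − 0.92 = 0.08

0.08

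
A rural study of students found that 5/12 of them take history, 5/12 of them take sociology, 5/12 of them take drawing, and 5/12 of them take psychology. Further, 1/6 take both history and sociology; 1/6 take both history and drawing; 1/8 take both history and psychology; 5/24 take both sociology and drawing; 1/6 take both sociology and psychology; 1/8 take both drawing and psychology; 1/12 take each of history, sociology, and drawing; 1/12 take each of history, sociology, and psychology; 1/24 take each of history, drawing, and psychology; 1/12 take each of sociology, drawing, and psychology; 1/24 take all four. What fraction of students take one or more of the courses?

23/24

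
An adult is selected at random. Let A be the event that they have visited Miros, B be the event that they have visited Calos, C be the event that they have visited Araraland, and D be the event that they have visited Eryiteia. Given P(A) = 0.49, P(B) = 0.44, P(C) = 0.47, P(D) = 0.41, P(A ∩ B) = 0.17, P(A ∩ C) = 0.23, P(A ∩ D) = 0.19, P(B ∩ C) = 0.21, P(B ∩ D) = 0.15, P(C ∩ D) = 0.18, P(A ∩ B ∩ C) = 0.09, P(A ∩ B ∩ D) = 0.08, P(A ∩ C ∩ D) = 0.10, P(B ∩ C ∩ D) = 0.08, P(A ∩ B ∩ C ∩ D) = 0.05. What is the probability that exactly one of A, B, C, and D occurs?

0.40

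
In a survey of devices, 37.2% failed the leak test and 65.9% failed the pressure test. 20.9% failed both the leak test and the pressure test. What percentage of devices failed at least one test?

82.2%

Apply inclusion-exclusion:
P(at least one) = 37.2 + 65.9 − 20.9 = 82.2%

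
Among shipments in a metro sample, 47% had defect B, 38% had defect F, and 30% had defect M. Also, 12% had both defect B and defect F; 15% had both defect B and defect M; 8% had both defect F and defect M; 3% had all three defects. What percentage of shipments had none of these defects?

17%

Apply inclusion-exclusion:
P(at least one) = 47 + 38 + 30 − 12 − 15 − 8 + 3 = 83%
P(none) = 100% − 83% = 17%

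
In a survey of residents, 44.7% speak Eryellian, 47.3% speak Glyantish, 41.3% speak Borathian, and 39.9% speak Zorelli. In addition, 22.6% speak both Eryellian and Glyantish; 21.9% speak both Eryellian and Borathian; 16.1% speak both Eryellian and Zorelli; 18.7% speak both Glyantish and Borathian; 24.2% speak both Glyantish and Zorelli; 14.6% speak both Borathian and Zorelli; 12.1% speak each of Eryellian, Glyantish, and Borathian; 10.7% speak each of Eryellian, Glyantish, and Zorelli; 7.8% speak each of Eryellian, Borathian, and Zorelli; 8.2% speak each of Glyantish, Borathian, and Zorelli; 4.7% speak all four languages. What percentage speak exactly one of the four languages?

Using the inclusion–exclusion count for exactly one event:
P(exactly one) = 44.7 + 47.3 + 41.3 + 39.9 − 2·22.6 − 2·21.9 − 2·16.1 − 2·18.7 − 2·24.2 − 2·14.6 + 3·12.1 + 3·10.7 + 3·7.8 + 3·8.2 − 4·4.7 = 34.6%

34.6%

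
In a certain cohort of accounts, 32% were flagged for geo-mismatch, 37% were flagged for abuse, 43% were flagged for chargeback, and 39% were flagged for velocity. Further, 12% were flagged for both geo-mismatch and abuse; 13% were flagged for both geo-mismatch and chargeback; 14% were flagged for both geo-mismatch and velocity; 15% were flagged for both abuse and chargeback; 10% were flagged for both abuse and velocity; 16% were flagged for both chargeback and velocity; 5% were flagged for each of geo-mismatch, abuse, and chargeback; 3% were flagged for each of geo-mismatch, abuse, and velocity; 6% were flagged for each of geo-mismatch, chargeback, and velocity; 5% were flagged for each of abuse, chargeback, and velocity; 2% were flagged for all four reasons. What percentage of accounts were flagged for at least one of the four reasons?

88%

Inclusion–exclusion gives
P(union) = 32 + 37 + 43 + 39 − 12 − 13 − 14 − 15 − 10 − 16 + 5 + 3 + 6 + 5 − 2 = 88%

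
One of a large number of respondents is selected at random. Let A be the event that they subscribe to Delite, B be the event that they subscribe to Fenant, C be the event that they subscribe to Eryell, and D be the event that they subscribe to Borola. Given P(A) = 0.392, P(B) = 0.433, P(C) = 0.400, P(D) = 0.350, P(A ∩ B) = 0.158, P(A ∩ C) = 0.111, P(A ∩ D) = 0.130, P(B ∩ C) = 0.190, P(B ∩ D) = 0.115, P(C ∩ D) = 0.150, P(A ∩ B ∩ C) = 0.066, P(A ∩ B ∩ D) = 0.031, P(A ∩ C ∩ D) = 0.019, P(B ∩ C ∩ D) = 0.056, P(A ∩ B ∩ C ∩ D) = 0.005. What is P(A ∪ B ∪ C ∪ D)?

0.888

By inclusion–exclusion:
P(A ∪ B ∪ C ∪ D) = 0.392 + 0.433 + 0.400 + 0.350 − 0.158 − 0.111 − 0.130 − 0.190 − 0.115 − 0.150 + 0.066 + 0.031 + 0.019 + 0.056 − 0.005 = 0.888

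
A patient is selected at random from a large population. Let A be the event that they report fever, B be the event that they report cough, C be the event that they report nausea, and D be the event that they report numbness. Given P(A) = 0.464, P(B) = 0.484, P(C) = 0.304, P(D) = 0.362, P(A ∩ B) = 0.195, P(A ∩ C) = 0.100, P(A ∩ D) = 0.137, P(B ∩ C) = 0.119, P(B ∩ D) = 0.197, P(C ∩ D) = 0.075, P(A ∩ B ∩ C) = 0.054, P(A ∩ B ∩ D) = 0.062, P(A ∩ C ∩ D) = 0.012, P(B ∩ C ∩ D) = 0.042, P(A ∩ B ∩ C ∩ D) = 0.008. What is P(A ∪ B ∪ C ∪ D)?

0.953

P(A ∪ B ∪ C ∪ D) = 0.464 + 0.484 + 0.304 + 0.362 − 0.195 − 0.100 − 0.137 − 0.119 − 0.197 − 0.075 + 0.054 + 0.062 + 0.012 + 0.042 − 0.008 = 0.953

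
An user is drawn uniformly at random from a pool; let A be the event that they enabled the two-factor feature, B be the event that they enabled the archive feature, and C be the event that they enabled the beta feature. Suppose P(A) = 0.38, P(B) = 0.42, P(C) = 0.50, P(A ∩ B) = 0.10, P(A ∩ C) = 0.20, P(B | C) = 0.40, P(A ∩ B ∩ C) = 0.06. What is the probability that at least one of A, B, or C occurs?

P(B ∩ C) = P(C)·P(B|C) = 0.50 × 0.40 = 0.20
P(A ∪ B ∪ C) = 0.38 + 0.42 + 0.50 − 0.10 − 0.20 − 0.20 + 0.06 = 0.86

0.86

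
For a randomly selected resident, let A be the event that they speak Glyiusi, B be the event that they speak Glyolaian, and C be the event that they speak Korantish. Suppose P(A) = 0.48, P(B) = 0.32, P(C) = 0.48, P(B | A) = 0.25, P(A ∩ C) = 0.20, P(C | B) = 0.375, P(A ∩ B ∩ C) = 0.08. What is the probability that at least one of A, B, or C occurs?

0.92

P(A ∩ B) = P(A)·P(B|A) = 0.48 × 0.25 = 0.12
P(B ∩ C) = P(B)·P(C|B) = 0.32 × 0.375 = 0.12
By inclusion-exclusion,
P(A ∪ B ∪ C) = 0.48 + 0.32 + 0.48 − 0.12 − 0.20 − 0.12 + 0.08 = 0.92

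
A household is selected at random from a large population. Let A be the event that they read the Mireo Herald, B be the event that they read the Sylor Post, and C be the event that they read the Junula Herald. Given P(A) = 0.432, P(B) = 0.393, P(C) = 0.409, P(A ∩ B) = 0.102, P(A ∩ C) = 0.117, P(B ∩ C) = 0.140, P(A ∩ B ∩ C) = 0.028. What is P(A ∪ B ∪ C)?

0.903

Using inclusion–exclusion:
P(A ∪ B ∪ C) = 0.432 + 0.393 + 0.409 − 0.102 − 0.117 − 0.140 + 0.028 = 0.903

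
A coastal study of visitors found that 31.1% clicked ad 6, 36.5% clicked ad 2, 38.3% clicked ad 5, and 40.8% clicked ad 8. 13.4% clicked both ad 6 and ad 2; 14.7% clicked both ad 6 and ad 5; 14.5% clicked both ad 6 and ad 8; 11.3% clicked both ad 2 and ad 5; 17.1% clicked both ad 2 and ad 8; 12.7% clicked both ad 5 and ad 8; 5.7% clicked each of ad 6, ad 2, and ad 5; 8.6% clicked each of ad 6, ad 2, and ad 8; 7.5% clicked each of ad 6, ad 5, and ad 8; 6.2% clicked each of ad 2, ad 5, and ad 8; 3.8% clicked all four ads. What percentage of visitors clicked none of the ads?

12.8%

Inclusion–exclusion gives
P(union) = 31.1 + 36.5 + 38.3 + 40.8 − 13.4 − 14.7 − 14.5 − 11.3 − 17.1 − 12.7 + 5.7 + 8.6 + 7.5 + 6.2 − 3.8 = 87.2%
P(none) = 100% − 87.2% = 12.8%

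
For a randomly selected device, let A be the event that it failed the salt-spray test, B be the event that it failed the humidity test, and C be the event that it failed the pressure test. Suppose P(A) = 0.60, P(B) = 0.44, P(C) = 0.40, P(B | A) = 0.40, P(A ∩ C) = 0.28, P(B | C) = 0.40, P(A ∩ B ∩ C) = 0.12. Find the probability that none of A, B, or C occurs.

P(A ∩ B) = P(A)·P(B|A) = 0.60 × 0.40 = 0.24
P(B ∩ C) = P(C)·P(B|C) = 0.40 × 0.40 = 0.16
P(A ∪ B ∪ C) = 0.60 + 0.44 + 0.40 − 0.24 − 0.28 − 0.16 + 0.12 = 0.88
P(none) = 1 − 0.88 = 0.12

0.12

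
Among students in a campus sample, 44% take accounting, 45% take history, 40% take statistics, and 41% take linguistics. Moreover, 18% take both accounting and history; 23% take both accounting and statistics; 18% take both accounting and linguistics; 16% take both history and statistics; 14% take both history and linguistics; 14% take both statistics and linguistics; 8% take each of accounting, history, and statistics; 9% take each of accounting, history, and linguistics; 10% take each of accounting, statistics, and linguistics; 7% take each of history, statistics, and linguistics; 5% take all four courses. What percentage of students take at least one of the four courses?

Apply inclusion-exclusion:
P(union) = 44 + 45 + 40 + 41 − 18 − 23 − 18 − 16 − 14 − 14 + 8 + 9 + 10 + 7 − 5 = 96%

96%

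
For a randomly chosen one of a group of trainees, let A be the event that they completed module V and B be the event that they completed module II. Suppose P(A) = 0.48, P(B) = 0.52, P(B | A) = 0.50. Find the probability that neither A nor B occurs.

P(A ∩ B) = P(A)·P(B|A) = 0.48 × 0.50 = 0.24
Using inclusion–exclusion:
P(A ∪ B) = 0.48 + 0.52 − 0.24 = 0.76
P(none) = 1 − 0.76 = 0.24

0.24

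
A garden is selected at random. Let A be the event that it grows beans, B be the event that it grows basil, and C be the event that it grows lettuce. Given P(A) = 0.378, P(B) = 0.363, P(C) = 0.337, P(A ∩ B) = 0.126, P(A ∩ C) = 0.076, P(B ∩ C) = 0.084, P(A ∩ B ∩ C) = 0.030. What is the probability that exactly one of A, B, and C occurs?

0.596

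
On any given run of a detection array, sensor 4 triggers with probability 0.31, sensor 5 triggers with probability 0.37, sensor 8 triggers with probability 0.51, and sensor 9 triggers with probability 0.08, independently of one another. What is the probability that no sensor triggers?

0.19596276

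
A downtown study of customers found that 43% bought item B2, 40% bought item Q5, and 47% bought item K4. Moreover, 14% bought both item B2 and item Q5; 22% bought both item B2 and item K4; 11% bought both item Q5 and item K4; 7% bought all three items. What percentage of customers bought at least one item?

Using inclusion–exclusion:
P(≥1) = 43 + 40 + 47 − 14 − 22 − 11 + 7 = 90%

90%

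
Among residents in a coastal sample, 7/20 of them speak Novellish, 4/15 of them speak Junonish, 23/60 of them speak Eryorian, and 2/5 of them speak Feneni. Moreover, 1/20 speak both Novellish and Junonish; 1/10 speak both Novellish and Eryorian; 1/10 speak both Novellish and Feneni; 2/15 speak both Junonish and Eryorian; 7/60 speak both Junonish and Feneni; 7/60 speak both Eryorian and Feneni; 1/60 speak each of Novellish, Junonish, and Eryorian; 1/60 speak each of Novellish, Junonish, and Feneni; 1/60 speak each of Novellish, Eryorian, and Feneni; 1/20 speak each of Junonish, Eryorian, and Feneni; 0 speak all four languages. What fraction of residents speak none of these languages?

7/60

By inclusion-exclusion,
P(union) = 7/20 + 4/15 + 23/60 + 2/5 − 1/20 − 1/10 − 1/10 − 2/15 − 7/60 − 7/60 + 1/60 + 1/60 + 1/60 + 1/20 − 0 = 53/60
P(none) = 1 − 53/60 = 7/60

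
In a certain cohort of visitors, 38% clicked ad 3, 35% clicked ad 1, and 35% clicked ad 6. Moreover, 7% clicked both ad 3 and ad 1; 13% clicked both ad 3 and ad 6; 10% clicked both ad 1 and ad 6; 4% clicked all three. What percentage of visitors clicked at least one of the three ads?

82%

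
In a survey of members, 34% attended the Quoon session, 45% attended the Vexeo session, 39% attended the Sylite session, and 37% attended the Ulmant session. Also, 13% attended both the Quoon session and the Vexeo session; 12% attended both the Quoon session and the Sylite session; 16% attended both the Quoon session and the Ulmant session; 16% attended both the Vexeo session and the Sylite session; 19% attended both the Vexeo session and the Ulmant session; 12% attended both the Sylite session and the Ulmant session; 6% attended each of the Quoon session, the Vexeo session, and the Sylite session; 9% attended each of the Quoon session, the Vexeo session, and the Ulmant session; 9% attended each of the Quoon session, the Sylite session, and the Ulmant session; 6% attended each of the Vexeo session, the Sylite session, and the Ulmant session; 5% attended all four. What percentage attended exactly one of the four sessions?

49%

P(exactly one) = 34 + 45 + 39 + 37 − 2·13 − 2·12 − 2·16 − 2·16 − 2·19 − 2·12 + 3·6 + 3·9 + 3·9 + 3·6 − 4·5 = 49%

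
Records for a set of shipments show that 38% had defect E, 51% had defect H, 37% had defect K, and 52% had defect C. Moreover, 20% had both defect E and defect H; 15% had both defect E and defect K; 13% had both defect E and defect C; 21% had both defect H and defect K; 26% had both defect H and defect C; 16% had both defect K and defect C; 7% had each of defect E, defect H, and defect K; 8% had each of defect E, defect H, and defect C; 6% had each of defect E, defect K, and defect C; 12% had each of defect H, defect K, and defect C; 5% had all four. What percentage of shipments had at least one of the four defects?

95%

By inclusion–exclusion:
P(union) = 38 + 51 + 37 + 52 − 20 − 15 − 13 − 21 − 26 − 16 + 7 + 8 + 6 + 12 − 5 = 95%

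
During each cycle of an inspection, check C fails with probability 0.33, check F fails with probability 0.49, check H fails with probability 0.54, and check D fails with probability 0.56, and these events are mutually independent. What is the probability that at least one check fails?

Since the events are independent, P(none) is the product of the individual non-occurrence probabilities.
P(none) = (1 − 0.33) × (1 − 0.49) × (1 − 0.54) × (1 − 0.56) = 0.67 × 0.51 × 0.46 × 0.44 = 0.06916008
P(at least one) = 1 − 0.06916008 = 0.93083992

0.93083992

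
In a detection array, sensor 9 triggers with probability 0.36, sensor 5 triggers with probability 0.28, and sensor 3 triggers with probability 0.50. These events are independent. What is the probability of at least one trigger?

P(none) = (1 − 0.36) × (1 − 0.28) × (1 − 0.50) = 0.64 × 0.72 × 0.50 = 0.2304
P(at least one) = 1 − 0.2304 = 0.7696

0.7696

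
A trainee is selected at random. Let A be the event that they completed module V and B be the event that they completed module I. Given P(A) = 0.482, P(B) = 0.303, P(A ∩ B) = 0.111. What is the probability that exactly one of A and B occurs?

By inclusion–exclusion (exactly-one form):
P(exactly one) = 0.482 + 0.303 − 2·0.111 = 0.563

0.563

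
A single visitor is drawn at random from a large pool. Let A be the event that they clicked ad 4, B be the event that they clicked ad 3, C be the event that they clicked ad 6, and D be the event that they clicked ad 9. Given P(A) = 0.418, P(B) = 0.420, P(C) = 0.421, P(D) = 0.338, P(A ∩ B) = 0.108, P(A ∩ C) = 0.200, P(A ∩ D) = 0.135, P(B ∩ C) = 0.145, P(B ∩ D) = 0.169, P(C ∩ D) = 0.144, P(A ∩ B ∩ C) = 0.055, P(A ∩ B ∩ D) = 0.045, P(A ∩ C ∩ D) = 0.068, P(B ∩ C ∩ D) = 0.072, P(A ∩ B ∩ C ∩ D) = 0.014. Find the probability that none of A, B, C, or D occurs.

0.078

P(A ∪ B ∪ C ∪ D) = 0.418 + 0.420 + 0.421 + 0.338 − 0.108 − 0.200 − 0.135 − 0.145 − 0.169 − 0.144 + 0.055 + 0.045 + 0.068 + 0.072 − 0.014 = 0.922
P(none) = 1 − 0.922 = 0.078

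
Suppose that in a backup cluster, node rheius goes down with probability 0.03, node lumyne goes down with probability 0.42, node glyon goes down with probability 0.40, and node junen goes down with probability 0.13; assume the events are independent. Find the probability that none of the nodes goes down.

0.2936772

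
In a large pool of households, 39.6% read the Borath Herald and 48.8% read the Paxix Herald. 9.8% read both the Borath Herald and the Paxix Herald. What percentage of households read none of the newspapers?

21.4%

P(at least one) = 39.6 + 48.8 − 9.8 = 78.6%
P(none) = 100% − 78.6% = 21.4%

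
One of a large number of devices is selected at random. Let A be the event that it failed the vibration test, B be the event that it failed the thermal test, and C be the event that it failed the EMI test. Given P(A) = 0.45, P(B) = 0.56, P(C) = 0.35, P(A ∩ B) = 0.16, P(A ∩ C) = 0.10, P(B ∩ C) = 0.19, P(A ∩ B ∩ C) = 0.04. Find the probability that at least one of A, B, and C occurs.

0.95

By inclusion-exclusion,
P(A ∪ B ∪ C) = 0.45 + 0.56 + 0.35 − 0.16 − 0.10 − 0.19 + 0.04 = 0.95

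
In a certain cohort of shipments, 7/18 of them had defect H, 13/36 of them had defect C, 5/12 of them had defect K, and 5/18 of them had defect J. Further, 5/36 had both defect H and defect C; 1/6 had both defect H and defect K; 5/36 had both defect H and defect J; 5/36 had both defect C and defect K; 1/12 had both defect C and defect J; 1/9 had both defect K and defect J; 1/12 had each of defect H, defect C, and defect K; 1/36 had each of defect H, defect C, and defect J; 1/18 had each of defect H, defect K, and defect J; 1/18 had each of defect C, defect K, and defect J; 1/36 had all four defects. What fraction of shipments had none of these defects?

Apply inclusion-exclusion:
P(union) = 7/18 + 13/36 + 5/12 + 5/18 − 5/36 − 1/6 − 5/36 − 5/36 − 1/12 − 1/9 + 1/12 + 1/36 + 1/18 + 1/18 − 1/36 = 31/36
P(none) = 1 − 31/36 = 5/36

5/36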